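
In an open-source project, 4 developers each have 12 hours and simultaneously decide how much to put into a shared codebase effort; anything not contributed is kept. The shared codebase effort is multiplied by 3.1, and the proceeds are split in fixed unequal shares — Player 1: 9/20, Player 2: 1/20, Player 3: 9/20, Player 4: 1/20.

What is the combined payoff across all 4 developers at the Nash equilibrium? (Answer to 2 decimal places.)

98.40 hours

For player j, contributing a unit is worthwhile iff 3.1 × (j's share) ≥ 1, i.e. iff j's share is at least 0.3226.
Player 1 and Player 3 are above the threshold, contributing 12 each; the remaining 2 contribute 0. Total contributed: 24.
The shared codebase effort pays out 3.1 × 24 = 74.40 in total (split across the unequal shares, but the aggregate is all that matters for the group sum).
The 2 free-riders keep 12 each, adding 24. Group total = 24 + 74.40 = 98.40.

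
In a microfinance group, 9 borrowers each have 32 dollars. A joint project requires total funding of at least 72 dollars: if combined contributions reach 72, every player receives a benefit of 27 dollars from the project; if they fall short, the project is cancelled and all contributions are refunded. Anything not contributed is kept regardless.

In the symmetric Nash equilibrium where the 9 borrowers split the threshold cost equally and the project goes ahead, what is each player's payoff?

51 dollars

Equal share of the threshold: 72/9 = 8.
At this profile no one gains by cutting their contribution: any cut drops the total below 72, the project is cancelled, contributions are refunded, and the deviator ends with 32, which is less than 32 − 8 + 27 = 51. Contributing more than 8 just wastes the excess. So contributing exactly 8 is a best response.
Each player's payoff: 32 − 8 + 27 = 51.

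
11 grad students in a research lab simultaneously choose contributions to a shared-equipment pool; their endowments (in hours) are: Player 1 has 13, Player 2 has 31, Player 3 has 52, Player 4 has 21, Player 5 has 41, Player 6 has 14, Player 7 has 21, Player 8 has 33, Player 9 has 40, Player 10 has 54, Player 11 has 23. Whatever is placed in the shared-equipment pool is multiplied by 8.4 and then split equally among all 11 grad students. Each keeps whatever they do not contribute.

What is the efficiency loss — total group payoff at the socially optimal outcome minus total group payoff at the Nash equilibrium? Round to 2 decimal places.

The private return per contributed unit is 8.4/11 = 0.7636 < 1 for every player regardless of endowment, so the Nash equilibrium is zero contribution and the group total is Σ E_j = 13 + 31 + 52 + 21 + 41 + 14 + 21 + 33 + 40 + 54 + 23 = 343.
Each contributed unit returns 8.400 to the group, so the social optimum is full contribution by everyone: group total = 8.400 × 343 = 2881.20.
Efficiency loss = (8.400 − 1) × 343 = 2538.20.

2538.20 hours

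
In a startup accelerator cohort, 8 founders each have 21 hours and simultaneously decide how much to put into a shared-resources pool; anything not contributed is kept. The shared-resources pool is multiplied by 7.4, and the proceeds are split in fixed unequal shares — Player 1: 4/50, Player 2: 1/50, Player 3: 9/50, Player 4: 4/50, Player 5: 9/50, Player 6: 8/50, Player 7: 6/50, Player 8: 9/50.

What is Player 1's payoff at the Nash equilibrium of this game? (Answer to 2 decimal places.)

70.73 hours

Each unit j contributes comes back to j as 7.4 × (j's share), so j prefers to contribute only if that share exceeds 1/7.4 = 0.1351; otherwise keeping the unit dominates.
Player 3, Player 5, Player 6 and Player 8 are above the threshold, contributing 21 each; the remaining 4 contribute 0. Total contributed: 84.
Player 1 keeps 21 and receives 7.4 × 84 × 4/50 = 49.73 from the shared-resources pool, for a payoff of 70.73.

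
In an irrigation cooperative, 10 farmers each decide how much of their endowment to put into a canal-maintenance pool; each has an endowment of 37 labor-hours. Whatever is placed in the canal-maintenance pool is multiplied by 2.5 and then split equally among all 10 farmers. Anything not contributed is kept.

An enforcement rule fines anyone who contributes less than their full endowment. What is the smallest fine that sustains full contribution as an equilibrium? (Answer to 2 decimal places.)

Given the others contribute fully, the best deviation is to contribute 0 (any partial contribution still incurs the fine and gives up units whose private return 0.2500 is below 1).
Deviating from 37 to 0 saves 37 labor-hours but forfeits the deviator's share of the drop in the canal-maintenance pool: 2.5/10 × 37 = 9.25.
So the deviation gain is 37 − 9.25 = 27.75, and the fine must be at least 27.75 labor-hours to wipe it out.

27.75 labor-hours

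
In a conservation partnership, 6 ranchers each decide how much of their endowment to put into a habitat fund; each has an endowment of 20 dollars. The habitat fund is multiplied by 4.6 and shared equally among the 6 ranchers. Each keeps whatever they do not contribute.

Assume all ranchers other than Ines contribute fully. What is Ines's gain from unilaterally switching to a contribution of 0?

4.67 dollars

Switching from a contribution of 20 to 0 lets Ines keep an extra 20 dollars, but lowers the habitat fund by 20, which costs Ines their own share of that drop: 4.6/6 × 20 = 15.33.
Net gain = 20 − 15.33 = 4.67. The private return per contributed unit (0.7667) is below 1, so free-riding is indeed the best response regardless of what the others do.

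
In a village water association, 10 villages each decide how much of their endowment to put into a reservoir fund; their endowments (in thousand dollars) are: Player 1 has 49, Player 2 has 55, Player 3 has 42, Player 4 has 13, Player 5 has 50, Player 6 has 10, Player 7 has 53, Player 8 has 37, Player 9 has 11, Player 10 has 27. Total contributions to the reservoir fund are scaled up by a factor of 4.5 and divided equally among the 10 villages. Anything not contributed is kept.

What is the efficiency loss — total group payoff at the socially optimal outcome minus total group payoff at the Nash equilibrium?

1214.50 thousand dollars

The private return per contributed unit is 4.5/10 = 0.4500 < 1 for every player regardless of endowment, so the Nash equilibrium is zero contribution and the group total is Σ E_j = 49 + 55 + 42 + 13 + 50 + 10 + 53 + 37 + 11 + 27 = 347.
Each contributed unit returns 4.500 to the group, so the social optimum is full contribution by everyone: group total = 4.500 × 347 = 1561.50.
Efficiency loss = (4.500 − 1) × 347 = 1214.50.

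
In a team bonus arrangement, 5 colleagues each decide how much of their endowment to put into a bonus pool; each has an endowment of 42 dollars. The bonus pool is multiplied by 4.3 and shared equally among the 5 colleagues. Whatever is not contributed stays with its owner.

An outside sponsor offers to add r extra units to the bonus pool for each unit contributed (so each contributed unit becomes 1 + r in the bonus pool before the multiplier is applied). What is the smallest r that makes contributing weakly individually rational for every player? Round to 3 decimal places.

With matching at rate r, one contributed unit becomes (1 + r) in the bonus pool and returns 4.3 × (1 + r) / 5 to the contributor.
Setting this equal to 1: 1 + r = 5/4.3 = 1.1628.
So the minimum matching rate is r = 1.1628 − 1 = 0.163.

0.163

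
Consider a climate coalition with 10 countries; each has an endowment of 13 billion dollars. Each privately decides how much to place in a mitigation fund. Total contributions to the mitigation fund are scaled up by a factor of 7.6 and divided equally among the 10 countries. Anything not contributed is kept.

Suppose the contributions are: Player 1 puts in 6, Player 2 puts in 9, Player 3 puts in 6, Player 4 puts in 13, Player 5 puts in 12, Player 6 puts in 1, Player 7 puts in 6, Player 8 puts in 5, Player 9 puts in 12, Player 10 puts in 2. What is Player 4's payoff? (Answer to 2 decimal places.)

54.72 billion dollars

Total contributed: 6 + 9 + 6 + 13 + 12 + 1 + 6 + 5 + 12 + 2 = 72.
Each receives 7.6 × 72 / 10 = 54.72 from the mitigation fund.
Player 4 keeps 13 − 13 = 0, so Player 4's payoff is 0 + 54.72 = 54.72.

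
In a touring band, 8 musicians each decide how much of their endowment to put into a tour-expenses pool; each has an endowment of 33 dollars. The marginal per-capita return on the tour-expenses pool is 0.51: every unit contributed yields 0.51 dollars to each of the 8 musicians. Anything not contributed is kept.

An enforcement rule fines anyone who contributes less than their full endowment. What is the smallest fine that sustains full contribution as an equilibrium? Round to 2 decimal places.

16.17 dollars

Given the others contribute fully, the best deviation is to contribute 0 (any partial contribution still incurs the fine and gives up units whose private return 0.51 is below 1).
Deviating from 33 to 0 saves 33 dollars but forfeits the deviator's share of the drop in the tour-expenses pool: 0.51 × 33 = 16.83.
So the deviation gain is 33 − 16.83 = 16.17, and the fine must be at least 16.17 dollars to wipe it out.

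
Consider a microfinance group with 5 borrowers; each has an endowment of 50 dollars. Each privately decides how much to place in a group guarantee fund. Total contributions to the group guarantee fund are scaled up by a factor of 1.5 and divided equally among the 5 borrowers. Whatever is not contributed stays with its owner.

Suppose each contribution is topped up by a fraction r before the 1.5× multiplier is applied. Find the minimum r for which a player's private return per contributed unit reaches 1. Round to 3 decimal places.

With matching at rate r, one contributed unit becomes (1 + r) in the group guarantee fund and returns 1.5 × (1 + r) / 5 to the contributor.
Setting this equal to 1: 1 + r = 5/1.5 = 3.3333.
So the minimum matching rate is r = 3.3333 − 1 = 2.333.

2.333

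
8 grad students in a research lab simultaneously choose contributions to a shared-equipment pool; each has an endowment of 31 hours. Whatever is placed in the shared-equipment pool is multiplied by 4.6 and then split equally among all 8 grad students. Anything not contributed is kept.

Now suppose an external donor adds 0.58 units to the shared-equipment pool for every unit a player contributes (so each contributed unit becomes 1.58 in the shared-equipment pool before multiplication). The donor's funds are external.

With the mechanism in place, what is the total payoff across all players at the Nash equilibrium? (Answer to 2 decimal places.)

The effective private return is 4.6 × 1.58 / 8 = 0.9085, which is still under 1, so the mechanism doesn't change anyone's dominant strategy: zero contribution.
At the Nash equilibrium no one contributes; group total payoff = 8 × 31 = 248.

248.00 hours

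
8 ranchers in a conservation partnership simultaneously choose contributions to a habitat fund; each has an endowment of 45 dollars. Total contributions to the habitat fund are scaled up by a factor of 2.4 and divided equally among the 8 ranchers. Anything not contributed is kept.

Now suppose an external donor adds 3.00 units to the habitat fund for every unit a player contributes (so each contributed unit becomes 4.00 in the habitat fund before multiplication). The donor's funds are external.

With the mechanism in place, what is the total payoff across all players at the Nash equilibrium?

3456.00 dollars

Under the mechanism each unit contributed yields 2.4 × 4.00 / 8 = 1.2000 back to its contributor per unit of net cost, which exceeds 1, making full contribution the dominant choice for everyone.
At the Nash equilibrium everyone contributes 45. Group total payoff = 2.4 × 4.00 × 360 = 3456.00.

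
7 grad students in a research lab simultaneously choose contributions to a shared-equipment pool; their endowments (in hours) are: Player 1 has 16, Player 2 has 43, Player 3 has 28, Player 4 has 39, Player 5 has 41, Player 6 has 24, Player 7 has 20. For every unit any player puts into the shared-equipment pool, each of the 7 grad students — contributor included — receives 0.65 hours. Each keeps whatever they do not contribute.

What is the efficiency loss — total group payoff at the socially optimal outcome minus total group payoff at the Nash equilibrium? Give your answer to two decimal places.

749.05 hours

The private return per contributed unit is 0.65 < 1 for everyone, so the Nash equilibrium is zero contribution and the group total is Σ E_j = 16 + 43 + 28 + 39 + 41 + 24 + 20 = 211.
Each contributed unit returns 4.550 to the group, so the social optimum is full contribution by everyone: group total = 4.550 × 211 = 960.05.
Efficiency loss = (4.550 − 1) × 211 = 749.05.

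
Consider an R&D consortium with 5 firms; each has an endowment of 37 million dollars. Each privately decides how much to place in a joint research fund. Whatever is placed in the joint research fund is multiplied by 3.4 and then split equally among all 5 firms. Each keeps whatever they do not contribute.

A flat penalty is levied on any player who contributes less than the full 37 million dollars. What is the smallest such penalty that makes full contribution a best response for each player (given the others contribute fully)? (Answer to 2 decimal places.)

11.84 million dollars

Given the others contribute fully, the best deviation is to contribute 0 (any partial contribution still incurs the fine and gives up units whose private return 0.6800 is below 1).
Deviating from 37 to 0 saves 37 million dollars but forfeits the deviator's share of the drop in the joint research fund: 3.4/5 × 37 = 25.16.
So the deviation gain is 37 − 25.16 = 11.84, and the fine must be at least 11.84 million dollars to wipe it out.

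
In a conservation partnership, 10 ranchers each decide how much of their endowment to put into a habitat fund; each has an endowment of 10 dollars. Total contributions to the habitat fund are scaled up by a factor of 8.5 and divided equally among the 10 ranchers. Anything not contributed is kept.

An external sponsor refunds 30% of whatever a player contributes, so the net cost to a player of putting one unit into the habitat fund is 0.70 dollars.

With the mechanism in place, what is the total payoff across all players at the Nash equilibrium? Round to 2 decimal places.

The effective private return per unit is now (8.5/10) / 0.70 = 1.2143 > 1, so every player's dominant strategy flips to full contribution.
At the Nash equilibrium everyone contributes 10. Group total payoff = 10 × (10 × 0.30 + 8.5 × 10) = 880.00.

880.00 dollars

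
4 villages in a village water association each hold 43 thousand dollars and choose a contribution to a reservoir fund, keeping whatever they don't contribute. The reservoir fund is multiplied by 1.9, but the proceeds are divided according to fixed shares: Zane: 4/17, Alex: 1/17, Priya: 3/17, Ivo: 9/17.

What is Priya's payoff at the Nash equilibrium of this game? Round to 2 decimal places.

For player j, contributing a unit is worthwhile iff 1.9 × (j's share) ≥ 1, i.e. iff j's share is at least 0.5263.
Ivo alone (share 9/17) is above the threshold, contributing 43; the remaining 3 contribute 0. Total contributed: 43.
Priya keeps 43 and receives 1.9 × 43 × 3/17 = 14.42 from the reservoir fund, for a payoff of 57.42.

57.42 thousand dollars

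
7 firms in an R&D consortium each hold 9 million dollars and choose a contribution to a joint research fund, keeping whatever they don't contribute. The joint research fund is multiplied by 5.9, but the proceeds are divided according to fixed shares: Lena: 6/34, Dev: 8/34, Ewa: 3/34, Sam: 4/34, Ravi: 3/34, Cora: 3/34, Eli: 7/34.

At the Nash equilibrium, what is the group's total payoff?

For player j, contributing a unit is worthwhile iff 5.9 × (j's share) ≥ 1, i.e. iff j's share is at least 0.1695.
Lena, Dev and Eli are above the threshold, contributing 9 each; the remaining 4 contribute 0. Total contributed: 27.
The joint research fund pays out 5.9 × 27 = 159.30 in total (split across the unequal shares, but the aggregate is all that matters for the group sum).
The 4 free-riders keep 9 each, adding 36. Group total = 36 + 159.30 = 195.30.

195.30 million dollars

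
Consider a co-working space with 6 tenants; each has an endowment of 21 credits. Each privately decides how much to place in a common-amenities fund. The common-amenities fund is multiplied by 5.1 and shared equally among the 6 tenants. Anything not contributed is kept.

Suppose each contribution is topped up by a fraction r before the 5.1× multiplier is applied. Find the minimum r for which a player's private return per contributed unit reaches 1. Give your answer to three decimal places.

With matching at rate r, one contributed unit becomes (1 + r) in the common-amenities fund and returns 5.1 × (1 + r) / 6 to the contributor.
Setting this equal to 1: 1 + r = 6/5.1 = 1.1765.
So the minimum matching rate is r = 1.1765 − 1 = 0.176.

0.176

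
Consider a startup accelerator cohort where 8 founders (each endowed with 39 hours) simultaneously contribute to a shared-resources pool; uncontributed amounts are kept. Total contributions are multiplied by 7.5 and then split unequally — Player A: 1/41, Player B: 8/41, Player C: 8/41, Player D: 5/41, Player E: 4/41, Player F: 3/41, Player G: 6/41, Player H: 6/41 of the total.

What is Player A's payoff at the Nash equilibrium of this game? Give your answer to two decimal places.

Player j's private return per contributed unit is 7.5 × (j's share). Contributing is weakly dominant for j when that share is at least 1/7.5 = 0.1333, and contributing 0 is dominant otherwise.
Player B, Player C, Player G and Player H clear that bar, contributing 39 each; the remaining 4 contribute 0. Total contributed: 156.
Player A keeps 39 and receives 7.5 × 156 × 1/41 = 28.54 from the shared-resources pool, for a payoff of 67.54.

67.54 hours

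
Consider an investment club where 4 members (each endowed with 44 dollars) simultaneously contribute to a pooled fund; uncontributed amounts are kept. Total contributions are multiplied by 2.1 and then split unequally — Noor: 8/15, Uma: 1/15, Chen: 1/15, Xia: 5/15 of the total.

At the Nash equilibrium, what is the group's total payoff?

Player j's private return per contributed unit is 2.1 × (j's share). Contributing is weakly dominant for j when that share is at least 1/2.1 = 0.4762, and contributing 0 is dominant otherwise.
Only Noor (8/15) clears that bar, contributing 44; the remaining 3 contribute 0. Total contributed: 44.
The pooled fund pays out 2.1 × 44 = 92.40 in total (split across the unequal shares, but the aggregate is all that matters for the group sum).
The 3 free-riders keep 44 each, adding 132. Group total = 132 + 92.40 = 224.40.

224.40 dollars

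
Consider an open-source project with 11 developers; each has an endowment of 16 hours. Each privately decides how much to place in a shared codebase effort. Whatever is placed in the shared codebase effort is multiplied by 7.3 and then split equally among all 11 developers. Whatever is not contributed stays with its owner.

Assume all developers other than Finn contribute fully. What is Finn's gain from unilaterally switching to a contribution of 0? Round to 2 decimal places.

Switching from a contribution of 16 to 0 lets Finn keep an extra 16 hours, but lowers the shared codebase effort by 16, which costs Finn their own share of that drop: 7.3/11 × 16 = 10.62.
Net gain = 16 − 10.62 = 5.38. The private return per contributed unit (0.6636) is below 1, so free-riding is indeed the best response regardless of what the others do.

5.38 hours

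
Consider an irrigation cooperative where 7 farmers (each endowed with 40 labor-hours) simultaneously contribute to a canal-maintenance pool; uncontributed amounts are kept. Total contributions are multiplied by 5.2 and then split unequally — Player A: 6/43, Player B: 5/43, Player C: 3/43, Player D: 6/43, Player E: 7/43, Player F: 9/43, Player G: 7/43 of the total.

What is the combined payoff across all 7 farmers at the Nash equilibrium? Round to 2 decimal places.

448.00 labor-hours

Each unit j contributes comes back to j as 5.2 × (j's share), so j prefers to contribute only if that share exceeds 1/5.2 = 0.1923; otherwise keeping the unit dominates.
Only Player F (9/43) clears that bar, contributing 40; the remaining 6 contribute 0. Total contributed: 40.
The canal-maintenance pool pays out 5.2 × 40 = 208.00 in total (split across the unequal shares, but the aggregate is all that matters for the group sum).
The 6 free-riders keep 40 each, adding 240. Group total = 240 + 208.00 = 448.00.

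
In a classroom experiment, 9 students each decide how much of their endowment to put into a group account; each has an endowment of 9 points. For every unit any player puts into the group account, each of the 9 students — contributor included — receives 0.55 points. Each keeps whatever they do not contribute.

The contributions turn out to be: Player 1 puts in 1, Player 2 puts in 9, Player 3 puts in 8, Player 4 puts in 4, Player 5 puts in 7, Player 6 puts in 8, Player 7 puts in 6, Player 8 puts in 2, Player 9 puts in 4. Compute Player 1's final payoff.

Total contributed: 1 + 9 + 8 + 4 + 7 + 8 + 6 + 2 + 4 = 49.
Each receives 0.55 × 49 = 26.95 from the group account.
Player 1 keeps 9 − 1 = 8, so Player 1's payoff is 8 + 26.95 = 34.95.

34.95 points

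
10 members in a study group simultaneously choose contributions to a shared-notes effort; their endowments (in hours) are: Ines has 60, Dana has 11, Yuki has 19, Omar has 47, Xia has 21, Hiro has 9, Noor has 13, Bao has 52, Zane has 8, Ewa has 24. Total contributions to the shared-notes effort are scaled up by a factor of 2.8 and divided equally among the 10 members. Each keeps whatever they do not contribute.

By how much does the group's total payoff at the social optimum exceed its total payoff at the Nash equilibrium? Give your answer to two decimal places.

The private return per contributed unit is 2.8/10 = 0.2800 < 1 for every player regardless of endowment, so the Nash equilibrium is zero contribution and the group total is Σ E_j = 60 + 11 + 19 + 47 + 21 + 9 + 13 + 52 + 8 + 24 = 264.
Each contributed unit returns 2.800 to the group, so the social optimum is full contribution by everyone: group total = 2.800 × 264 = 739.20.
Efficiency loss = (2.800 − 1) × 264 = 475.20.

475.20 hours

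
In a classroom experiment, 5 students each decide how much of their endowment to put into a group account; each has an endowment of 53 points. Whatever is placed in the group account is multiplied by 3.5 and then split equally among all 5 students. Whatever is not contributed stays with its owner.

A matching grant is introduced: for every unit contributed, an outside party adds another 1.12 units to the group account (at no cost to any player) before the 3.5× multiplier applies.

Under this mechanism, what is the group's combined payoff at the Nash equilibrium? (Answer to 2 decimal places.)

1966.30 points

Under the mechanism each unit contributed yields 3.5 × 2.12 / 5 = 1.4840 back to its contributor per unit of net cost, which exceeds 1, making full contribution the dominant choice for everyone.
At the Nash equilibrium everyone contributes 53. Group total payoff = 3.5 × 2.12 × 265 = 1966.30.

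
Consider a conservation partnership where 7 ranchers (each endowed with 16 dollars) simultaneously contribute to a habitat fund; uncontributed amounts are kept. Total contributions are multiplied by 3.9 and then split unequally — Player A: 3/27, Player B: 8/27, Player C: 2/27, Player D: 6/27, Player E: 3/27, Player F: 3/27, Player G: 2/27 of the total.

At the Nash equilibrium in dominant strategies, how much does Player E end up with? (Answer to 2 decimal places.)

22.93 dollars

Each unit j contributes comes back to j as 3.9 × (j's share), so j prefers to contribute only if that share exceeds 1/3.9 = 0.2564; otherwise keeping the unit dominates.
Only Player B (8/27) clears that bar, contributing 16; the remaining 6 contribute 0. Total contributed: 16.
Player E keeps 16 and receives 3.9 × 16 × 3/27 = 6.93 from the habitat fund, for a payoff of 22.93.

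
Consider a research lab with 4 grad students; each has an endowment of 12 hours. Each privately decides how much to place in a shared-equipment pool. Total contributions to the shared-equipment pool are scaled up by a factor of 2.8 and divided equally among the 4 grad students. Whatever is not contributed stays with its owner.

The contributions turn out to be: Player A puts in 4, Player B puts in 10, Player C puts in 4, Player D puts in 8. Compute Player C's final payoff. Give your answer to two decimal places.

Total contributed: 4 + 10 + 4 + 8 = 26.
Each receives 2.8 × 26 / 4 = 18.20 from the shared-equipment pool.
Player C keeps 12 − 4 = 8, so Player C's payoff is 8 + 18.20 = 26.20.

26.20 hours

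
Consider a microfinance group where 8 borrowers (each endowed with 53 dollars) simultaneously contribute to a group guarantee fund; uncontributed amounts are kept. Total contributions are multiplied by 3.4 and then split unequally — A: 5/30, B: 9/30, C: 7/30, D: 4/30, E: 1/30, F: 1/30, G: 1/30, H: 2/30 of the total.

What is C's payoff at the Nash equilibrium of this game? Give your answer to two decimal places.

For player j, contributing a unit is worthwhile iff 3.4 × (j's share) ≥ 1, i.e. iff j's share is at least 0.2941.
B alone (share 9/30) is above the threshold, contributing 53; the remaining 7 contribute 0. Total contributed: 53.
C keeps 53 and receives 3.4 × 53 × 7/30 = 42.05 from the group guarantee fund, for a payoff of 95.05.

95.05 dollars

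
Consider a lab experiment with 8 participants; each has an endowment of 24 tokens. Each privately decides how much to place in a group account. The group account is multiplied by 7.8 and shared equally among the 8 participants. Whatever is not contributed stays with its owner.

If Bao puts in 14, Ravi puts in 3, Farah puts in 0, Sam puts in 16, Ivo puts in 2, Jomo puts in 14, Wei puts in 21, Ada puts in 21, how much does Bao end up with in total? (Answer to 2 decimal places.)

Total contributed: 14 + 3 + 0 + 16 + 2 + 14 + 21 + 21 = 91.
Each receives 7.8 × 91 / 8 = 88.73 from the group account.
Bao keeps 24 − 14 = 10, so Bao's payoff is 10 + 88.73 = 98.73.

98.73 tokens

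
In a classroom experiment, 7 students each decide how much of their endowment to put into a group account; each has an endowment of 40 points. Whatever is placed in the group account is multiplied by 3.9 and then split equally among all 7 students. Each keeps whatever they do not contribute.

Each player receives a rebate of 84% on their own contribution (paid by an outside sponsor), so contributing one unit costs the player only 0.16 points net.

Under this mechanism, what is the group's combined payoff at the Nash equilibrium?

Under the mechanism each unit contributed yields (3.9/7) / 0.16 = 3.4821 back to its contributor per unit of net cost, which exceeds 1, making full contribution the dominant choice for everyone.
So the Nash equilibrium is full contribution by all 7; the group earns 7 × (40 × 0.84 + 3.9 × 40) = 1327.20.

1327.20 points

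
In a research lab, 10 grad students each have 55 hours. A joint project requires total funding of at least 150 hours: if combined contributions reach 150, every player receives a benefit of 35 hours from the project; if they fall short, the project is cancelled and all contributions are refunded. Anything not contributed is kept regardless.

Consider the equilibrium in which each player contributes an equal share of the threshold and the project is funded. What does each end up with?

75 hours

Equal share of the threshold: 150/10 = 15.
At this profile no one gains by cutting their contribution: any cut drops the total below 150, the project is cancelled, contributions are refunded, and the deviator ends with 55, which is less than 55 − 15 + 35 = 75. Contributing more than 15 just wastes the excess. So contributing exactly 15 is a best response.
Each player's payoff: 55 − 15 + 35 = 75.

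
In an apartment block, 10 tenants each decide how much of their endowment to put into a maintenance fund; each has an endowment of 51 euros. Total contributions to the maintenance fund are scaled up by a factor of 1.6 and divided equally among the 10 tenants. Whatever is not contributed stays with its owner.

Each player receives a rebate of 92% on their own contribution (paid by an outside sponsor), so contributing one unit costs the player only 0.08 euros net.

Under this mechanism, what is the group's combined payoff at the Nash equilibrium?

1285.20 euros

The effective private return per unit is now (1.6/10) / 0.08 = 2.0000 > 1, so every player's dominant strategy flips to full contribution.
So the Nash equilibrium is full contribution by all 10; the group earns 10 × (51 × 0.92 + 1.6 × 51) = 1285.20.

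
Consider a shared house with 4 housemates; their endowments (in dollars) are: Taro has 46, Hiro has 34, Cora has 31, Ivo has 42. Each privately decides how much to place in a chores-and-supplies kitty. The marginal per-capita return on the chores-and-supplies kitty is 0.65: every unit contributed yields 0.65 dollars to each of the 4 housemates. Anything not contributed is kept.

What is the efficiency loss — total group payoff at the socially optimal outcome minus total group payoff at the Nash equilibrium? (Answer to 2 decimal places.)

244.80 dollars

The private return per contributed unit is 0.65 < 1 for everyone, so the Nash equilibrium is zero contribution and the group total is Σ E_j = 46 + 34 + 31 + 42 = 153.
Each contributed unit returns 2.600 to the group, so the social optimum is full contribution by everyone: group total = 2.600 × 153 = 397.80.
Efficiency loss = (2.600 − 1) × 153 = 244.80.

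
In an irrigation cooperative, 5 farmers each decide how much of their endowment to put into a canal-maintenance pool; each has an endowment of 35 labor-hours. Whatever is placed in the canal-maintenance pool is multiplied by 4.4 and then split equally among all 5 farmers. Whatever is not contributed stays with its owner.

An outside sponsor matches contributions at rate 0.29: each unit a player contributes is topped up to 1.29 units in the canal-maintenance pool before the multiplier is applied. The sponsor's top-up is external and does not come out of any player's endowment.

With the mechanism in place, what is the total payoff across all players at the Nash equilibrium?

The effective private return per unit is now 4.4 × 1.29 / 5 = 1.1352 > 1, so every player's dominant strategy flips to full contribution.
At the Nash equilibrium everyone contributes 35. Group total payoff = 4.4 × 1.29 × 175 = 993.30.

993.30 labor-hours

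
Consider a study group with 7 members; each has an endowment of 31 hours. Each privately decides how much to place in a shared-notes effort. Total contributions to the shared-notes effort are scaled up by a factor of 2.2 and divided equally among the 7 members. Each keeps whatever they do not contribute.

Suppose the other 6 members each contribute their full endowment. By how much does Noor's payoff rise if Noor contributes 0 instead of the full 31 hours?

Switching from a contribution of 31 to 0 lets Noor keep an extra 31 hours, but lowers the shared-notes effort by 31, which costs Noor their own share of that drop: 2.2/7 × 31 = 9.74.
Net gain = 31 − 9.74 = 21.26. The private return per contributed unit (0.3143) is below 1, so free-riding is indeed the best response regardless of what the others do.

21.26 hours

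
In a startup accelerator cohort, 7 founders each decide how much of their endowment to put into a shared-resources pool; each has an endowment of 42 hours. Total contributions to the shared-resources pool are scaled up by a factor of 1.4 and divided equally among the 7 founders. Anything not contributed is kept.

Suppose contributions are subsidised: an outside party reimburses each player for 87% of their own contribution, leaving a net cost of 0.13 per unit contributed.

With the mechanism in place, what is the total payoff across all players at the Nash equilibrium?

Under the mechanism each unit contributed yields (1.4/7) / 0.13 = 1.5385 back to its contributor per unit of net cost, which exceeds 1, making full contribution the dominant choice for everyone.
So the Nash equilibrium is full contribution by all 7; the group earns 7 × (42 × 0.87 + 1.4 × 42) = 667.38.

667.38 hours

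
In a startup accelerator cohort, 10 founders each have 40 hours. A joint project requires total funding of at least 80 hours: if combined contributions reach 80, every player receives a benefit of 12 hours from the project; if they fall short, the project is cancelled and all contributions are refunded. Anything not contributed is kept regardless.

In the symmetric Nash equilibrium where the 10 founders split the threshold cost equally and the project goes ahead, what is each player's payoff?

Equal share of the threshold: 80/10 = 8.
At this profile no one gains by cutting their contribution: any cut drops the total below 80, the project is cancelled, contributions are refunded, and the deviator ends with 40, which is less than 40 − 8 + 12 = 44. Contributing more than 8 just wastes the excess. So contributing exactly 8 is a best response.
Each player's payoff: 40 − 8 + 12 = 44.

44 hours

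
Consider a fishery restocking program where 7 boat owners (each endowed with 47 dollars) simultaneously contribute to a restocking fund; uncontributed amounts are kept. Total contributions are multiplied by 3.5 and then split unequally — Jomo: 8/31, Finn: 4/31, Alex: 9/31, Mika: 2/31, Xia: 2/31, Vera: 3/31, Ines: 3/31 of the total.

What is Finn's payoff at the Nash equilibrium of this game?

For player j, contributing a unit is worthwhile iff 3.5 × (j's share) ≥ 1, i.e. iff j's share is at least 0.2857.
The only share above 0.2857 is Alex's 9/31, contributing 47; the remaining 6 contribute 0. Total contributed: 47.
Finn keeps 47 and receives 3.5 × 47 × 4/31 = 21.23 from the restocking fund, for a payoff of 68.23.

68.23 dollars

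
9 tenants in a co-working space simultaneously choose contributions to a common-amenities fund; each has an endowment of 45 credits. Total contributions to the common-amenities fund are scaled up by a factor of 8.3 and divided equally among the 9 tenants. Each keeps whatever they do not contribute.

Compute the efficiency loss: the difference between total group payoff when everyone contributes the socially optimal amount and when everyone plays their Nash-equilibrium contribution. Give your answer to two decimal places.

Each contributed unit returns 8.3/9 = 0.9222 to its contributor — below 1 — so contributing 0 is dominant for every player. At the Nash equilibrium everyone keeps their 45, and the group total is 9 × 45 = 405.
Each contributed unit returns 8.300 to the group as a whole (0.9222 to each of 9 players), which exceeds 1, so the social optimum is full contribution: group total = 8.300 × 405 = 3361.50.
Efficiency loss = 3361.50 − 405 = 2956.50.

2956.50 credits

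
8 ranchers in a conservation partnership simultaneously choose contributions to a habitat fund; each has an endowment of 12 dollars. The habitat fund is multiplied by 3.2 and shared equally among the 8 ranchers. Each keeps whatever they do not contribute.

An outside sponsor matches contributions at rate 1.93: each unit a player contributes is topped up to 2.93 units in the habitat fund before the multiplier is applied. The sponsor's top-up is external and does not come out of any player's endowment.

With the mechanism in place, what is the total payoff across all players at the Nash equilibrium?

Under the mechanism each unit contributed yields 3.2 × 2.93 / 8 = 1.1720 back to its contributor per unit of net cost, which exceeds 1, making full contribution the dominant choice for everyone.
So the Nash equilibrium is full contribution by all 8; the group earns 3.2 × 2.93 × 96 = 900.10.

900.10 dollars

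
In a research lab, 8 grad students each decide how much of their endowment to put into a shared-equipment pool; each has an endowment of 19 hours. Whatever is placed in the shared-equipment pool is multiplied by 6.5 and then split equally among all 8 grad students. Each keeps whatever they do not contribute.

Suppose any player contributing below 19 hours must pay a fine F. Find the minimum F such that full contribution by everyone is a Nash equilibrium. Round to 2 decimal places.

3.56 hours

Given the others contribute fully, the best deviation is to contribute 0 (any partial contribution still incurs the fine and gives up units whose private return 0.8125 is below 1).
Deviating from 19 to 0 saves 19 hours but forfeits the deviator's share of the drop in the shared-equipment pool: 6.5/8 × 19 = 15.44.
So the deviation gain is 19 − 15.44 = 3.56, and the fine must be at least 3.56 hours to wipe it out.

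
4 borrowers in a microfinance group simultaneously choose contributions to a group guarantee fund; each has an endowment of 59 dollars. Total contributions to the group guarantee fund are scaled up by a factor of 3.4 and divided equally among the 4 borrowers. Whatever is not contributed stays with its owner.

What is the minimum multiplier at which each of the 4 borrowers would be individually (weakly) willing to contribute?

A contributed unit returns (multiplier)/4 to its contributor.
This reaches 1 exactly when the multiplier is 4.

4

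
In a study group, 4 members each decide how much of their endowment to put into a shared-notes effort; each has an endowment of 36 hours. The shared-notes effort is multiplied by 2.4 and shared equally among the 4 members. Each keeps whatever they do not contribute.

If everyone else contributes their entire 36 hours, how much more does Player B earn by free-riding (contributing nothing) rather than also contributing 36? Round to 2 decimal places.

Switching from a contribution of 36 to 0 lets Player B keep an extra 36 hours, but lowers the shared-notes effort by 36, which costs Player B their own share of that drop: 2.4/4 × 36 = 21.60.
Net gain = 36 − 21.60 = 14.40. The private return per contributed unit (0.6000) is below 1, so free-riding is indeed the best response regardless of what the others do.

14.40 hours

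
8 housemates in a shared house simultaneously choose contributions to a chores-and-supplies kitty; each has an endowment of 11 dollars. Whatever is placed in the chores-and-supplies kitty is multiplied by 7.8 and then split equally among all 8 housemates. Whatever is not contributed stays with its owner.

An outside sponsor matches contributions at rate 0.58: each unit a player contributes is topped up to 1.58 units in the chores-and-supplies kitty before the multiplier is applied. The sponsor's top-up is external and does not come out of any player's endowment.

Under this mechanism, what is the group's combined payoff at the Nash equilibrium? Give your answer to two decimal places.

The effective private return per unit is now 7.8 × 1.58 / 8 = 1.5405 > 1, so every player's dominant strategy flips to full contribution.
At the Nash equilibrium everyone contributes 11. Group total payoff = 7.8 × 1.58 × 88 = 1084.51.

1084.51 dollars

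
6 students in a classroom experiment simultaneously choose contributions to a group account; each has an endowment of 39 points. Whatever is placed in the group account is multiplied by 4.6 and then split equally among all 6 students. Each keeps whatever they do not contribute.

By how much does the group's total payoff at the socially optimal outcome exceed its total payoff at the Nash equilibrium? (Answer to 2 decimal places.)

Each contributed unit returns 4.6/6 = 0.7667 to its contributor — below 1 — so contributing 0 is dominant for every player. At the Nash equilibrium everyone keeps their 39, and the group total is 6 × 39 = 234.
Each contributed unit returns 4.600 to the group as a whole (0.7667 to each of 6 players), which exceeds 1, so the social optimum is full contribution: group total = 4.600 × 234 = 1076.40.
Efficiency loss = 1076.40 − 234 = 842.40.

842.40 points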